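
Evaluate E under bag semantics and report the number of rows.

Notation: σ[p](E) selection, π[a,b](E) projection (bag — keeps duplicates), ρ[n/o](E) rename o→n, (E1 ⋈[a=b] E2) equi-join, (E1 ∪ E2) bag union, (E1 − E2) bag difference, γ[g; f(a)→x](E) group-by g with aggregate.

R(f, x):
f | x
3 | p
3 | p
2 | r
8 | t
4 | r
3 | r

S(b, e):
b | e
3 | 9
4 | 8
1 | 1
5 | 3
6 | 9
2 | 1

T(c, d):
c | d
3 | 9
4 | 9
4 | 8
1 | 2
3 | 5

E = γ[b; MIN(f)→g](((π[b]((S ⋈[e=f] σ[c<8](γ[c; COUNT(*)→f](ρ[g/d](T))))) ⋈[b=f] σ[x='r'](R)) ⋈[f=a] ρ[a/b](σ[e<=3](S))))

Row counts bottom-up:
  S → 6
  T → 5
  ρ[g/d](T) → 5
  γ[c; COUNT(*)→f](ρ[g/d](T)) → 3
  σ[c<8](γ[c; COUNT(*)→f](ρ[g/d](T))) → 3
  (S ⋈[e=f] σ[c<8](γ[c; COUNT(*)→f](ρ[g/d](T)))) → 2
  π[b]((S ⋈[e=f] σ[c<8](γ[c; COUNT(*)→f](ρ[g/d](T))))) → 2
  R → 6
  σ[x='r'](R) → 3
  (π[b]((S ⋈[e=f] σ[c<8](γ[c; COUNT(*)→f](ρ[g/d](T))))) ⋈[b=f] σ[x='r'](R)) → 1
  S → 6
  σ[e<=3](S) → 3
  ρ[a/b](σ[e<=3](S)) → 3
  ((π[b]((S ⋈[e=f] σ[c<8](γ[c; COUNT(*)→f](ρ[g/d](T))))) ⋈[b=f] σ[x='r'](R)) ⋈[f=a] ρ[a/b](σ[e<=3](S))) → 1
  γ[b; MIN(f)→g](((π[b]((S ⋈[e=f] σ[c<8](γ[c; COUNT(*)→f](ρ[g/d](T))))) ⋈[b=f] σ[x='r'](R)) ⋈[f=a] ρ[a/b](σ[e<=3](S)))) → 1

|E| = 1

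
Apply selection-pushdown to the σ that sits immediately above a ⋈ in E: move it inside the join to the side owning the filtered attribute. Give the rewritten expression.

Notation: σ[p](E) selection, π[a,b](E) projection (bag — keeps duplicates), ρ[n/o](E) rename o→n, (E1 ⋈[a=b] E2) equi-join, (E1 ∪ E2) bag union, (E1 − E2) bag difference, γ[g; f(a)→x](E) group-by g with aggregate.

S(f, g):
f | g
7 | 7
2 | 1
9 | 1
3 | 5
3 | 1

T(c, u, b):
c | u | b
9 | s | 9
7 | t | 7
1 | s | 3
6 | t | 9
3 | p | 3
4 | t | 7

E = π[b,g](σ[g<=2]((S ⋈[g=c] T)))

σ filters on g, owned by the left side.
E' = π[b,g]((σ[g<=2](S) ⋈[g=c] T))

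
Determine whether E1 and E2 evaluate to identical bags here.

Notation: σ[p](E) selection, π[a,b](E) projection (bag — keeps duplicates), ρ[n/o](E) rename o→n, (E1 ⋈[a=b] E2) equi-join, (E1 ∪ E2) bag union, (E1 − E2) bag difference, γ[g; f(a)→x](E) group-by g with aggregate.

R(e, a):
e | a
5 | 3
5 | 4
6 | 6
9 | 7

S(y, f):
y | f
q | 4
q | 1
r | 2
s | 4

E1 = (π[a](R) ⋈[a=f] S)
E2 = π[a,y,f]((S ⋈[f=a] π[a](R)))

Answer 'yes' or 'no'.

E1 subexpression sizes:
  R → 4
  π[a](R) → 4
  S → 4
  (π[a](R) ⋈[a=f] S) → 2
E2 subexpression sizes:
  S → 4
  R → 4
  π[a](R) → 4
  (S ⋈[f=a] π[a](R)) → 2
  π[a,y,f]((S ⋈[f=a] π[a](R))) → 2

E1 and E2 produce the same multiset:
a | y | f
4 | q | 4
4 | s | 4

yes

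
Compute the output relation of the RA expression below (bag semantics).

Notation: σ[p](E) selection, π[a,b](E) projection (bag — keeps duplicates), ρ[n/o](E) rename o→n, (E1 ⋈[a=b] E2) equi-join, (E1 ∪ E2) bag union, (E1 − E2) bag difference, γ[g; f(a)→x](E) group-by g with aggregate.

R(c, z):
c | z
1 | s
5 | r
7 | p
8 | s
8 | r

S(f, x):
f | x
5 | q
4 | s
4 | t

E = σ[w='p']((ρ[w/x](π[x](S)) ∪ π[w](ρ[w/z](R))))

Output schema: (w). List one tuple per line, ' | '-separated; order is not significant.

Stepwise |·|:
  S → 3
  π[x](S) → 3
  ρ[w/x](π[x](S)) → 3
  R → 5
  ρ[w/z](R) → 5
  π[w](ρ[w/z](R)) → 5
  (ρ[w/x](π[x](S)) ∪ π[w](ρ[w/z](R))) → 8
  σ[w='p']((ρ[w/x](π[x](S)) ∪ π[w](ρ[w/z](R)))) → 1

== RESULT ==
w
p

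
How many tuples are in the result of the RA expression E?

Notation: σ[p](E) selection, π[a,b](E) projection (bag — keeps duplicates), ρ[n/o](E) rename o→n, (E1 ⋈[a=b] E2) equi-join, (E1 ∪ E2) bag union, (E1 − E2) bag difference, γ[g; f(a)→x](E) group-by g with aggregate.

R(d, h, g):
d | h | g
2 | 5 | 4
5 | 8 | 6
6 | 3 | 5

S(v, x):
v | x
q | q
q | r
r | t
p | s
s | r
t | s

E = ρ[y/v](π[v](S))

Per-node cardinality:
  S → 6
  π[v](S) → 6
  ρ[y/v](π[v](S)) → 6

|E| = 6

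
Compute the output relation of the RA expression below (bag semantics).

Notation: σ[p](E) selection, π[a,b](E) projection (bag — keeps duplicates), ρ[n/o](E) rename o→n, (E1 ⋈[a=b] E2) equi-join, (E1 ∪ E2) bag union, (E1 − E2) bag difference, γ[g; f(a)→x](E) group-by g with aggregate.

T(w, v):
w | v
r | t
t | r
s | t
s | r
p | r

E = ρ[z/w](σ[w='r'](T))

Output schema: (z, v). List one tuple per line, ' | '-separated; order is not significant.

Subexpression sizes:
  T → 5
  σ[w='r'](T) → 1
  ρ[z/w](σ[w='r'](T)) → 1

== RESULT ==
z | v
r | t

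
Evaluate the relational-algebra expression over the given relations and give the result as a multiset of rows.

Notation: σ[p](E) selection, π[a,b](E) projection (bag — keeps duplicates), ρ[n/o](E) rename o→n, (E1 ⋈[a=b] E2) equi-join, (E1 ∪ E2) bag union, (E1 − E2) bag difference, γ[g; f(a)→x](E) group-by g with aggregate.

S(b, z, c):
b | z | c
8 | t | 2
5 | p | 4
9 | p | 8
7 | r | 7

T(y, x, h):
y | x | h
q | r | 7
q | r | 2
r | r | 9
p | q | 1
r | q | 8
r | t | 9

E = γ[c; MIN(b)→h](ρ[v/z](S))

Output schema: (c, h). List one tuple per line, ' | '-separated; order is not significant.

Stepwise |·|:
  S → 4
  ρ[v/z](S) → 4
  γ[c; MIN(b)→h](ρ[v/z](S)) → 4

== RESULT ==
c | h
2 | 8
4 | 5
7 | 7
8 | 9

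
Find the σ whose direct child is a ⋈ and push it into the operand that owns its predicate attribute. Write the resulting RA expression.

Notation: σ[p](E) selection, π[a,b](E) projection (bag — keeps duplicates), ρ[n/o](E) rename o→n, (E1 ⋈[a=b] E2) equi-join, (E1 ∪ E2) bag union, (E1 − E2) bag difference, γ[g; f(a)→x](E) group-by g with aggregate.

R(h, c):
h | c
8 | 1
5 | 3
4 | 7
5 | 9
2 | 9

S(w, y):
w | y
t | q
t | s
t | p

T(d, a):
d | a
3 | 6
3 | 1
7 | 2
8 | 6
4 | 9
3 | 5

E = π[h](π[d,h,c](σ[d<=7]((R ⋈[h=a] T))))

σ filters on d, owned by the right side.
E' = π[h](π[d,h,c]((R ⋈[h=a] σ[d<=7](T))))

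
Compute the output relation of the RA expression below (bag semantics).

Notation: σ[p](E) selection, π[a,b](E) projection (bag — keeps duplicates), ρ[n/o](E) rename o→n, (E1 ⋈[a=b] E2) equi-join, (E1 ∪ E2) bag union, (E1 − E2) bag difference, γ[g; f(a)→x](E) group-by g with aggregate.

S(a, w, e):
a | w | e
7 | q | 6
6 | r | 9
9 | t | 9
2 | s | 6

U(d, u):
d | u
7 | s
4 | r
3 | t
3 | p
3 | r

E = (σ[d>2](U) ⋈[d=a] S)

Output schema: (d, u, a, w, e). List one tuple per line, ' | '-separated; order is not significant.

Stepwise |·|:
  U → 5
  σ[d>2](U) → 5
  S → 4
  (σ[d>2](U) ⋈[d=a] S) → 1

== RESULT ==
d | u | a | w | e
7 | s | 7 | q | 6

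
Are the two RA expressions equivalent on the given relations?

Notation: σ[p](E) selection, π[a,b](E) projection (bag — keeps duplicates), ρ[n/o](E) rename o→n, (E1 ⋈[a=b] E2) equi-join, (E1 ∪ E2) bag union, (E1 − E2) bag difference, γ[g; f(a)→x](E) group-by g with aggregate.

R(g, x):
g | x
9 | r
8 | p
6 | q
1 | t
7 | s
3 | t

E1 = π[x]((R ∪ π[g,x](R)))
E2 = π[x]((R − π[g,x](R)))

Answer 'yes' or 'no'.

E1 per-node cardinality:
  R → 6
  R → 6
  π[g,x](R) → 6
  (R ∪ π[g,x](R)) → 12
  π[x]((R ∪ π[g,x](R))) → 12
E2 per-node cardinality:
  R → 6
  R → 6
  π[g,x](R) → 6
  (R − π[g,x](R)) → 0
  π[x]((R − π[g,x](R))) → 0

E1 result:
x
p
p
q
q
r
r
s
s
t
t
t
t
E2 result:
x
(0 rows)
Witness: ('t',) appears 4× in E1 but 0× in E2.

no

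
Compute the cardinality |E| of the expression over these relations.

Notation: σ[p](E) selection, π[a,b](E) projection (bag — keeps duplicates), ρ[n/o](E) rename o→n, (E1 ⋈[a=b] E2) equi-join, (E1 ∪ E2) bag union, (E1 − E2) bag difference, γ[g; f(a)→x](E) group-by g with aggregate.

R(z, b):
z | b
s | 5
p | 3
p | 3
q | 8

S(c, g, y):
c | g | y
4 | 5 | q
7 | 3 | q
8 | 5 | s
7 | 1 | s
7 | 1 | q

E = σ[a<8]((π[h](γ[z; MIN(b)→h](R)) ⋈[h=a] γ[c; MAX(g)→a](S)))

Per-node cardinality:
  R → 4
  γ[z; MIN(b)→h](R) → 3
  π[h](γ[z; MIN(b)→h](R)) → 3
  S → 5
  γ[c; MAX(g)→a](S) → 3
  (π[h](γ[z; MIN(b)→h](R)) ⋈[h=a] γ[c; MAX(g)→a](S)) → 3
  σ[a<8]((π[h](γ[z; MIN(b)→h](R)) ⋈[h=a] γ[c; MAX(g)→a](S))) → 3

|E| = 3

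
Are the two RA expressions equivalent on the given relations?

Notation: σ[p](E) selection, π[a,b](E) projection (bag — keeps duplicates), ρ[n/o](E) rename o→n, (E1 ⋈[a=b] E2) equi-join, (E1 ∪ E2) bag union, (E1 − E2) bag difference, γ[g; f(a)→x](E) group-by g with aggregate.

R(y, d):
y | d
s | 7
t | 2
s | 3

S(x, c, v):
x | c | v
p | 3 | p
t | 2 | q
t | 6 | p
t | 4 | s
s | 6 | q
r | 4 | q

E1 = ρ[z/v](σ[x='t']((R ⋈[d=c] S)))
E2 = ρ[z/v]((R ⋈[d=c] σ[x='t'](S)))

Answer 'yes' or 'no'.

E1 subexpression sizes:
  R → 3
  S → 6
  (R ⋈[d=c] S) → 2
  σ[x='t']((R ⋈[d=c] S)) → 1
  ρ[z/v](σ[x='t']((R ⋈[d=c] S))) → 1
E2 subexpression sizes:
  R → 3
  S → 6
  σ[x='t'](S) → 3
  (R ⋈[d=c] σ[x='t'](S)) → 1
  ρ[z/v]((R ⋈[d=c] σ[x='t'](S))) → 1

E1 and E2 produce the same multiset:
y | d | x | c | z
t | 2 | t | 2 | q

yes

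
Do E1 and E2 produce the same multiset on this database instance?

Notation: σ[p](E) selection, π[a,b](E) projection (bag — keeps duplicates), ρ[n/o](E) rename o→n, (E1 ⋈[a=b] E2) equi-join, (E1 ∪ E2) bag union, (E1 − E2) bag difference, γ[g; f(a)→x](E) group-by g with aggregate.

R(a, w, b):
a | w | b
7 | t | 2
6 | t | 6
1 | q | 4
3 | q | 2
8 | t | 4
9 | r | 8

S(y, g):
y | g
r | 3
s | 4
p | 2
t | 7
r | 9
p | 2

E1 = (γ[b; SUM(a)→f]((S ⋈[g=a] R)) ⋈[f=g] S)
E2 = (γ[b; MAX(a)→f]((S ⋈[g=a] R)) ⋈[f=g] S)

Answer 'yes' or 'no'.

E1 per-node cardinality:
  S → 6
  R → 6
  (S ⋈[g=a] R) → 3
  γ[b; SUM(a)→f]((S ⋈[g=a] R)) → 2
  S → 6
  (γ[b; SUM(a)→f]((S ⋈[g=a] R)) ⋈[f=g] S) → 1
E2 per-node cardinality:
  S → 6
  R → 6
  (S ⋈[g=a] R) → 3
  γ[b; MAX(a)→f]((S ⋈[g=a] R)) → 2
  S → 6
  (γ[b; MAX(a)→f]((S ⋈[g=a] R)) ⋈[f=g] S) → 2

E1 result:
b | f | y | g
8 | 9 | r | 9
E2 result:
b | f | y | g
2 | 7 | t | 7
8 | 9 | r | 9
Witness: (2, 7, 't', 7) appears 0× in E1 but 1× in E2.

no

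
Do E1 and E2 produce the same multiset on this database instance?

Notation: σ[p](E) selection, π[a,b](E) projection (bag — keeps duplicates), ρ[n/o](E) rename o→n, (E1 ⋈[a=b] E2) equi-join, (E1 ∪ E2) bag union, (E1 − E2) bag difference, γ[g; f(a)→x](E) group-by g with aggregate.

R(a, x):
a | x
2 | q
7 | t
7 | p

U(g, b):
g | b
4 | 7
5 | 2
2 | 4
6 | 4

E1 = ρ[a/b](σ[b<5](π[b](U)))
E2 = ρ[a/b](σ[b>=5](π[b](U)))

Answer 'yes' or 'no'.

E1 per-node cardinality:
  U → 4
  π[b](U) → 4
  σ[b<5](π[b](U)) → 3
  ρ[a/b](σ[b<5](π[b](U))) → 3
E2 per-node cardinality:
  U → 4
  π[b](U) → 4
  σ[b>=5](π[b](U)) → 1
  ρ[a/b](σ[b>=5](π[b](U))) → 1

E1 result:
a
2
4
4
E2 result:
a
7
Witness: (7,) appears 0× in E1 but 1× in E2.

no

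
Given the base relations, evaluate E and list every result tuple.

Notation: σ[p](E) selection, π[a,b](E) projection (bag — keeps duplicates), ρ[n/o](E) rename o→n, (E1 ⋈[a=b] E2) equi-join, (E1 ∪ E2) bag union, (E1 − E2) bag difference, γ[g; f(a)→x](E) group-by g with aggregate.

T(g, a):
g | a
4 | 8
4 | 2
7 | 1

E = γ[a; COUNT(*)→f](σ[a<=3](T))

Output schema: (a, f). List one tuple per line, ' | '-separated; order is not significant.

Subexpression sizes:
  T → 3
  σ[a<=3](T) → 2
  γ[a; COUNT(*)→f](σ[a<=3](T)) → 2

== RESULT ==
a | f
1 | 1
2 | 1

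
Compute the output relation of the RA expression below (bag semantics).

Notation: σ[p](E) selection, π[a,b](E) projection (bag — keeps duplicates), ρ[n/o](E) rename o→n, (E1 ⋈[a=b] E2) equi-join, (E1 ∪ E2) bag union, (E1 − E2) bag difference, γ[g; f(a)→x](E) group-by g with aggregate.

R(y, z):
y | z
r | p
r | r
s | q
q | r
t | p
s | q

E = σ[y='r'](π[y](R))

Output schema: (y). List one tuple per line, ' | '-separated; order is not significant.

Stepwise |·|:
  R → 6
  π[y](R) → 6
  σ[y='r'](π[y](R)) → 2

== RESULT ==
y
r
r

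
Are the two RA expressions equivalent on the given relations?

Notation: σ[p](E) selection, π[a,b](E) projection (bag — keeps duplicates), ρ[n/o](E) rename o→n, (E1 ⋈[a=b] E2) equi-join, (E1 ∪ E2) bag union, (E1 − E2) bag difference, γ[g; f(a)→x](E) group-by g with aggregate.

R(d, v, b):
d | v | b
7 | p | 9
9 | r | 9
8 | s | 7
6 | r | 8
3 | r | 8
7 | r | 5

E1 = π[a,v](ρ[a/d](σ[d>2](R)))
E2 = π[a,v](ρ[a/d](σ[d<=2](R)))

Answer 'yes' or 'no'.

E1 subexpression sizes:
  R → 6
  σ[d>2](R) → 6
  ρ[a/d](σ[d>2](R)) → 6
  π[a,v](ρ[a/d](σ[d>2](R))) → 6
E2 subexpression sizes:
  R → 6
  σ[d<=2](R) → 0
  ρ[a/d](σ[d<=2](R)) → 0
  π[a,v](ρ[a/d](σ[d<=2](R))) → 0

E1 result:
a | v
3 | r
6 | r
7 | p
7 | r
8 | s
9 | r
E2 result:
a | v
(0 rows)
Witness: (7, 'r') appears 1× in E1 but 0× in E2.

no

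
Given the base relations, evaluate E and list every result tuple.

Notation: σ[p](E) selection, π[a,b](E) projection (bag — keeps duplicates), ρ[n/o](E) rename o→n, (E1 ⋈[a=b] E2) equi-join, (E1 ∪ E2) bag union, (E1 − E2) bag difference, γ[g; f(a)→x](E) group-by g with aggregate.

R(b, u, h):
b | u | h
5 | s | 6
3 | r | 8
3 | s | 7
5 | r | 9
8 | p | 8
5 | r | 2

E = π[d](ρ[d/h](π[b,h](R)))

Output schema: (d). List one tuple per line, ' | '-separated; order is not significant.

Per-node cardinality:
  R → 6
  π[b,h](R) → 6
  ρ[d/h](π[b,h](R)) → 6
  π[d](ρ[d/h](π[b,h](R))) → 6

== RESULT ==
d
2
6
7
8
8
9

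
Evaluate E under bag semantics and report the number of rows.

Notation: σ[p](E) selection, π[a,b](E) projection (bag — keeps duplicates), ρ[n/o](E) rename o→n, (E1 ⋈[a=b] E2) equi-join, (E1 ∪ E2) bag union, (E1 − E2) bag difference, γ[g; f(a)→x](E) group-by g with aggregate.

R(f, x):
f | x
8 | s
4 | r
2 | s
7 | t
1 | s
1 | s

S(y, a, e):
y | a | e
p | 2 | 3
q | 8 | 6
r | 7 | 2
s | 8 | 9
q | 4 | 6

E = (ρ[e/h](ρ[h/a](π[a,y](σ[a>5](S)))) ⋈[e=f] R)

Per-node cardinality:
  S → 5
  σ[a>5](S) → 3
  π[a,y](σ[a>5](S)) → 3
  ρ[h/a](π[a,y](σ[a>5](S))) → 3
  ρ[e/h](ρ[h/a](π[a,y](σ[a>5](S)))) → 3
  R → 6
  (ρ[e/h](ρ[h/a](π[a,y](σ[a>5](S)))) ⋈[e=f] R) → 3

|E| = 3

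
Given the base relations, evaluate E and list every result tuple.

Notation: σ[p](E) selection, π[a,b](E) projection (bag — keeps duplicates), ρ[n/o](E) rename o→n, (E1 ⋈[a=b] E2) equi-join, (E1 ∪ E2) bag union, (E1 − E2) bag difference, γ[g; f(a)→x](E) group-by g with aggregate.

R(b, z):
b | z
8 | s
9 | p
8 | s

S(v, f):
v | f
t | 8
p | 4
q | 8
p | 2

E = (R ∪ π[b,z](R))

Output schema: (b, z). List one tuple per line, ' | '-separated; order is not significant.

Per-node cardinality:
  R → 3
  R → 3
  π[b,z](R) → 3
  (R ∪ π[b,z](R)) → 6

== RESULT ==
b | z
8 | s
8 | s
8 | s
8 | s
9 | p
9 | p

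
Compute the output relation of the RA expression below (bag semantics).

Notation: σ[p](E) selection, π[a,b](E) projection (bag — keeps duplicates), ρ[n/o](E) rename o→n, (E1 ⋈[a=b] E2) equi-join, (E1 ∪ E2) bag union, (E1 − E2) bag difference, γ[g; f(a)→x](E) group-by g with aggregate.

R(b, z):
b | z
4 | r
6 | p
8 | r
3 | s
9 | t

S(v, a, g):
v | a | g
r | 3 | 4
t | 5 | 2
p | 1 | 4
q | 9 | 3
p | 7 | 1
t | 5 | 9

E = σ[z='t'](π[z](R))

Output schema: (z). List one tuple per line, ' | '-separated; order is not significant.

Subexpression sizes:
  R → 5
  π[z](R) → 5
  σ[z='t'](π[z](R)) → 1

== RESULT ==
z
t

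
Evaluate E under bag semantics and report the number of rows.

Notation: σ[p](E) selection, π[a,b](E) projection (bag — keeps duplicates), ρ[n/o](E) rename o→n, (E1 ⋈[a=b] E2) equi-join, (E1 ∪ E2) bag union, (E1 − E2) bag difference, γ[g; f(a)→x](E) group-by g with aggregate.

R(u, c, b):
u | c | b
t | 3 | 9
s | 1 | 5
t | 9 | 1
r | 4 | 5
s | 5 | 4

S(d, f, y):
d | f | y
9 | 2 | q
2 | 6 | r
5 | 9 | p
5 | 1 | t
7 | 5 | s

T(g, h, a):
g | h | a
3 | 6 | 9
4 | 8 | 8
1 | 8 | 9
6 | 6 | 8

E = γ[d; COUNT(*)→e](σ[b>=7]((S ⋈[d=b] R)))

Stepwise |·|:
  S → 5
  R → 5
  (S ⋈[d=b] R) → 5
  σ[b>=7]((S ⋈[d=b] R)) → 1
  γ[d; COUNT(*)→e](σ[b>=7]((S ⋈[d=b] R))) → 1

|E| = 1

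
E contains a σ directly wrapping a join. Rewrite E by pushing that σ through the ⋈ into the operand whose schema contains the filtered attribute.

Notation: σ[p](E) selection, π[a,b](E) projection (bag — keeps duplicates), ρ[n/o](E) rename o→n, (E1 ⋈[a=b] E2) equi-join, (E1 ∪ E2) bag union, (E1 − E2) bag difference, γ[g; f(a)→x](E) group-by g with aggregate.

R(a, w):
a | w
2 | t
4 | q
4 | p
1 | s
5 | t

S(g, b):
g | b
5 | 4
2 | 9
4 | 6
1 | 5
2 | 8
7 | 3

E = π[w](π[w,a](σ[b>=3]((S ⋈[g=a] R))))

σ filters on b, owned by the left side.
E' = π[w](π[w,a]((σ[b>=3](S) ⋈[g=a] R)))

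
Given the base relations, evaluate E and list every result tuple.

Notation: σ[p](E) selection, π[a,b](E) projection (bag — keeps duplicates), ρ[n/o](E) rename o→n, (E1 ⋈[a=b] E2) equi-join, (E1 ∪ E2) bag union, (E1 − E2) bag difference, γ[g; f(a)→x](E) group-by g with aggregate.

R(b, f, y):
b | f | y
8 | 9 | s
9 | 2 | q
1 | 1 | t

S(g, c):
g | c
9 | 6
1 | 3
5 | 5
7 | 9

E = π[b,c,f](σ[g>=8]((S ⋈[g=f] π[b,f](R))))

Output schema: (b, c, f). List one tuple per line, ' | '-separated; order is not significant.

Per-node cardinality:
  S → 4
  R → 3
  π[b,f](R) → 3
  (S ⋈[g=f] π[b,f](R)) → 2
  σ[g>=8]((S ⋈[g=f] π[b,f](R))) → 1
  π[b,c,f](σ[g>=8]((S ⋈[g=f] π[b,f](R)))) → 1

== RESULT ==
b | c | f
8 | 6 | 9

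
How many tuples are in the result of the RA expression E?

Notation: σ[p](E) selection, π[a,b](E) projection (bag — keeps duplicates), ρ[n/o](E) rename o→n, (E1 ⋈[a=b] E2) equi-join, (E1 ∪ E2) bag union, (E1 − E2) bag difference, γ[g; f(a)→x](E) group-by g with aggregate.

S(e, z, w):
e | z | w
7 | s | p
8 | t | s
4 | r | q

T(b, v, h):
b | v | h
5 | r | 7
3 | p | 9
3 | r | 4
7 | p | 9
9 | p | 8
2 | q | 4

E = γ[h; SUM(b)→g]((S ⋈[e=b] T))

Stepwise |·|:
  S → 3
  T → 6
  (S ⋈[e=b] T) → 1
  γ[h; SUM(b)→g]((S ⋈[e=b] T)) → 1

|E| = 1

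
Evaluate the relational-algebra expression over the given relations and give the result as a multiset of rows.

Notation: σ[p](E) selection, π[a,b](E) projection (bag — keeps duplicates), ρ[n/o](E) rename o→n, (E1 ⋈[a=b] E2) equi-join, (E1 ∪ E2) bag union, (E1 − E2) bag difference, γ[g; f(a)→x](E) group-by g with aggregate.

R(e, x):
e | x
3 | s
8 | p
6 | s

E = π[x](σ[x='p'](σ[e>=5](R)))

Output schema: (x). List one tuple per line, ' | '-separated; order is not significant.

Subexpression sizes:
  R → 3
  σ[e>=5](R) → 2
  σ[x='p'](σ[e>=5](R)) → 1
  π[x](σ[x='p'](σ[e>=5](R))) → 1

== RESULT ==
x
p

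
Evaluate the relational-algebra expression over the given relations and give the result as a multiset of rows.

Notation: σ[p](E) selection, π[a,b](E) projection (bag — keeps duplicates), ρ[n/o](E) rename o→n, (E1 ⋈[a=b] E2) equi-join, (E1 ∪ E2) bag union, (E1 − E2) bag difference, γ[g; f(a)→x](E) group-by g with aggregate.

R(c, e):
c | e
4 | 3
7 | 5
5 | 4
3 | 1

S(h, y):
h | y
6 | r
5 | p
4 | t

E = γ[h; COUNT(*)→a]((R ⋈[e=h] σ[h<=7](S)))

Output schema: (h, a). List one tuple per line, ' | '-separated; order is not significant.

Per-node cardinality:
  R → 4
  S → 3
  σ[h<=7](S) → 3
  (R ⋈[e=h] σ[h<=7](S)) → 2
  γ[h; COUNT(*)→a]((R ⋈[e=h] σ[h<=7](S))) → 2

== RESULT ==
h | a
4 | 1
5 | 1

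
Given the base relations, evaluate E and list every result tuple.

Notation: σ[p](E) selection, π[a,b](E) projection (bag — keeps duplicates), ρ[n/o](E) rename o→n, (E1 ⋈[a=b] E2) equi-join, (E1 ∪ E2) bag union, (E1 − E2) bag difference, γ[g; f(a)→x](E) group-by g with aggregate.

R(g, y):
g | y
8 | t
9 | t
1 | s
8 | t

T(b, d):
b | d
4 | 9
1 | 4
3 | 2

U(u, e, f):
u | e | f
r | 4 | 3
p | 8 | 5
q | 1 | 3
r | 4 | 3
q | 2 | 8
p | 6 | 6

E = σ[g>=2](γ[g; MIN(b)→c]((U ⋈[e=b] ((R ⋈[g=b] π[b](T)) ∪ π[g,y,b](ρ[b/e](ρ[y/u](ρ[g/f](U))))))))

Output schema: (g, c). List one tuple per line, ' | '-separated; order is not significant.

Stepwise |·|:
  U → 6
  R → 4
  T → 3
  π[b](T) → 3
  (R ⋈[g=b] π[b](T)) → 1
  U → 6
  ρ[g/f](U) → 6
  ρ[y/u](ρ[g/f](U)) → 6
  ρ[b/e](ρ[y/u](ρ[g/f](U))) → 6
  π[g,y,b](ρ[b/e](ρ[y/u](ρ[g/f](U)))) → 6
  ((R ⋈[g=b] π[b](T)) ∪ π[g,y,b](ρ[b/e](ρ[y/u](ρ[g/f](U))))) → 7
  (U ⋈[e=b] ((R ⋈[g=b] π[b](T)) ∪ π[g,y,b](ρ[b/e](ρ[y/u](ρ[g/f](U)))))) → 9
  γ[g; MIN(b)→c]((U ⋈[e=b] ((R ⋈[g=b] π[b](T)) ∪ π[g,y,b](ρ[b/e](ρ[y/u](ρ[g/f](U))))))) → 5
  σ[g>=2](γ[g; MIN(b)→c]((U ⋈[e=b] ((R ⋈[g=b] π[b](T)) ∪ π[g,y,b](ρ[b/e](ρ[y/u](ρ[g/f](U)))))))) → 4

== RESULT ==
g | c
3 | 1
5 | 8
6 | 6
8 | 2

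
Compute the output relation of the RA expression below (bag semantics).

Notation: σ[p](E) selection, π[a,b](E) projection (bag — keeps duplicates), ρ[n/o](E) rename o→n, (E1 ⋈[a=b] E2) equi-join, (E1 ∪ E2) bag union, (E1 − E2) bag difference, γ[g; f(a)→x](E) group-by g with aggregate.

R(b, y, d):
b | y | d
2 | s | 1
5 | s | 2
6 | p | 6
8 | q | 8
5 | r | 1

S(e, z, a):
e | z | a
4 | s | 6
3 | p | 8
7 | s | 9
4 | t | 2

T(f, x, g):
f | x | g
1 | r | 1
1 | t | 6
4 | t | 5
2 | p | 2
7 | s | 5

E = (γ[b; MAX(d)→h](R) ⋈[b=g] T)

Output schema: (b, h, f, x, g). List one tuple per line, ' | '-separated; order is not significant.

Subexpression sizes:
  R → 5
  γ[b; MAX(d)→h](R) → 4
  T → 5
  (γ[b; MAX(d)→h](R) ⋈[b=g] T) → 4

== RESULT ==
b | h | f | x | g
2 | 1 | 2 | p | 2
5 | 2 | 4 | t | 5
5 | 2 | 7 | s | 5
6 | 6 | 1 | t | 6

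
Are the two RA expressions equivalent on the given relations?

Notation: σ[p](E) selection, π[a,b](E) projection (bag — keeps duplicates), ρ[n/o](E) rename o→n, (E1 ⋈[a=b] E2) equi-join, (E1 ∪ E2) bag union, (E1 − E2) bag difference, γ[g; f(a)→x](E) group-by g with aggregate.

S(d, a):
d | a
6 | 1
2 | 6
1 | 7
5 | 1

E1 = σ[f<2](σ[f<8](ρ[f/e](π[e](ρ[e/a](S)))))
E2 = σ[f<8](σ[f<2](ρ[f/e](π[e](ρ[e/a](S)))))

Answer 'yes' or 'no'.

E1 stepwise |·|:
  S → 4
  ρ[e/a](S) → 4
  π[e](ρ[e/a](S)) → 4
  ρ[f/e](π[e](ρ[e/a](S))) → 4
  σ[f<8](ρ[f/e](π[e](ρ[e/a](S)))) → 4
  σ[f<2](σ[f<8](ρ[f/e](π[e](ρ[e/a](S))))) → 2
E2 stepwise |·|:
  S → 4
  ρ[e/a](S) → 4
  π[e](ρ[e/a](S)) → 4
  ρ[f/e](π[e](ρ[e/a](S))) → 4
  σ[f<2](ρ[f/e](π[e](ρ[e/a](S)))) → 2
  σ[f<8](σ[f<2](ρ[f/e](π[e](ρ[e/a](S))))) → 2

E1 and E2 produce the same multiset:
f
1
1

yes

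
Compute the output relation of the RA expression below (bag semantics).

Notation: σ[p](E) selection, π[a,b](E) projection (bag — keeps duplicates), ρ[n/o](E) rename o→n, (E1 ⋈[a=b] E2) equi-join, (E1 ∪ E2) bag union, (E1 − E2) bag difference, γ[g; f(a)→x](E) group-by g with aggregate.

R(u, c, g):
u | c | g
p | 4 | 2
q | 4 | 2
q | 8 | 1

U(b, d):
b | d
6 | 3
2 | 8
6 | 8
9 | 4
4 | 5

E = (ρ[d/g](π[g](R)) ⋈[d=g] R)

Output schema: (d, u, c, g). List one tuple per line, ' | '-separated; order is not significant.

Row counts bottom-up:
  R → 3
  π[g](R) → 3
  ρ[d/g](π[g](R)) → 3
  R → 3
  (ρ[d/g](π[g](R)) ⋈[d=g] R) → 5

== RESULT ==
d | u | c | g
1 | q | 8 | 1
2 | p | 4 | 2
2 | p | 4 | 2
2 | q | 4 | 2
2 | q | 4 | 2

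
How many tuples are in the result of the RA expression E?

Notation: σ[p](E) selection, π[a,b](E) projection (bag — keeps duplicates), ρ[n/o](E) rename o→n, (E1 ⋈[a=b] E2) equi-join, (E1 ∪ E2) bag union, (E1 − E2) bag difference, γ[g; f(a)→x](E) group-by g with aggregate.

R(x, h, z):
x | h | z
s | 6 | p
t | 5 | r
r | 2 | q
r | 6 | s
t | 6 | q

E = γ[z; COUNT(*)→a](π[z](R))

Row counts bottom-up:
  R → 5
  π[z](R) → 5
  γ[z; COUNT(*)→a](π[z](R)) → 4

|E| = 4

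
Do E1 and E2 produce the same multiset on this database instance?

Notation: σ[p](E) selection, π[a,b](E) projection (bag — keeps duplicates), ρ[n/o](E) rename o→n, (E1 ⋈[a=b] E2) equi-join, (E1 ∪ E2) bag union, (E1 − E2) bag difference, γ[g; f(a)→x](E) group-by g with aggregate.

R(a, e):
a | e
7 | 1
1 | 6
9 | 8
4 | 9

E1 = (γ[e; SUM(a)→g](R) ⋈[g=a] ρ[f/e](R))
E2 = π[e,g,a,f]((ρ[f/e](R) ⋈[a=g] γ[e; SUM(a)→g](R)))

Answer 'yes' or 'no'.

E1 stepwise |·|:
  R → 4
  γ[e; SUM(a)→g](R) → 4
  R → 4
  ρ[f/e](R) → 4
  (γ[e; SUM(a)→g](R) ⋈[g=a] ρ[f/e](R)) → 4
E2 stepwise |·|:
  R → 4
  ρ[f/e](R) → 4
  R → 4
  γ[e; SUM(a)→g](R) → 4
  (ρ[f/e](R) ⋈[a=g] γ[e; SUM(a)→g](R)) → 4
  π[e,g,a,f]((ρ[f/e](R) ⋈[a=g] γ[e; SUM(a)→g](R))) → 4

E1 and E2 produce the same multiset:
e | g | a | f
1 | 7 | 7 | 1
6 | 1 | 1 | 6
8 | 9 | 9 | 8
9 | 4 | 4 | 9

yes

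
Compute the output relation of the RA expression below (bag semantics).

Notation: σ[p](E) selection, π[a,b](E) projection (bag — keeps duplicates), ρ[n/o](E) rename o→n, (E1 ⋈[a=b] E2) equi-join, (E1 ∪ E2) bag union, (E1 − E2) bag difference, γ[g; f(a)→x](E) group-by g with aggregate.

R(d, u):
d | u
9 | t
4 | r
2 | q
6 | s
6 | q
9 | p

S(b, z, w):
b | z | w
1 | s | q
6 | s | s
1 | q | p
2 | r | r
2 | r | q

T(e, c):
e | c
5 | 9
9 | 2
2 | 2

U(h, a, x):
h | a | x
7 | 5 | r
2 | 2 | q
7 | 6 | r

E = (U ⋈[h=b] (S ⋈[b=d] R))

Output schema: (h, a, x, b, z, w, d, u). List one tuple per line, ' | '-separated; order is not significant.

Stepwise |·|:
  U → 3
  S → 5
  R → 6
  (S ⋈[b=d] R) → 4
  (U ⋈[h=b] (S ⋈[b=d] R)) → 2

== RESULT ==
h | a | x | b | z | w | d | u
2 | 2 | q | 2 | r | q | 2 | q
2 | 2 | q | 2 | r | r | 2 | q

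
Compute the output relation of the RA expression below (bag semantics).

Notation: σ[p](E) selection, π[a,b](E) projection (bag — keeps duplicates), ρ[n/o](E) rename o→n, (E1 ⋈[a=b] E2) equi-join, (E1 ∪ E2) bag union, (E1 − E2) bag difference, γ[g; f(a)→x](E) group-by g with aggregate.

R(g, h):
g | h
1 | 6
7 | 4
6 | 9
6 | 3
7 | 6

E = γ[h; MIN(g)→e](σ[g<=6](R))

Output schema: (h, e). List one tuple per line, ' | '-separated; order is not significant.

Subexpression sizes:
  R → 5
  σ[g<=6](R) → 3
  γ[h; MIN(g)→e](σ[g<=6](R)) → 3

== RESULT ==
h | e
3 | 6
6 | 1
9 | 6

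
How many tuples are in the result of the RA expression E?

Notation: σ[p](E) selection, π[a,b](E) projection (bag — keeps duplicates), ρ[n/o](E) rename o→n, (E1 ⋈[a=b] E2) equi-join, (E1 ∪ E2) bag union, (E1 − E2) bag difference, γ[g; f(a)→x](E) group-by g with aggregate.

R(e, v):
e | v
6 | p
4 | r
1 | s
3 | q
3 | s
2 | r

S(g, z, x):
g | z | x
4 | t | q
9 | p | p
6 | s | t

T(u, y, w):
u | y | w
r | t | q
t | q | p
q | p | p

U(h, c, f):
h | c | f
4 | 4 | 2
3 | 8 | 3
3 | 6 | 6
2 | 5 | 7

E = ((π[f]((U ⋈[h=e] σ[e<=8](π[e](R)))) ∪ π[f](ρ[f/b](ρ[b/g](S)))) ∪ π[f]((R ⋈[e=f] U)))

Subexpression sizes:
  U → 4
  R → 6
  π[e](R) → 6
  σ[e<=8](π[e](R)) → 6
  (U ⋈[h=e] σ[e<=8](π[e](R))) → 6
  π[f]((U ⋈[h=e] σ[e<=8](π[e](R)))) → 6
  S → 3
  ρ[b/g](S) → 3
  ρ[f/b](ρ[b/g](S)) → 3
  π[f](ρ[f/b](ρ[b/g](S))) → 3
  (π[f]((U ⋈[h=e] σ[e<=8](π[e](R)))) ∪ π[f](ρ[f/b](ρ[b/g](S)))) → 9
  R → 6
  U → 4
  (R ⋈[e=f] U) → 4
  π[f]((R ⋈[e=f] U)) → 4
  ((π[f]((U ⋈[h=e] σ[e<=8](π[e](R)))) ∪ π[f](ρ[f/b](ρ[b/g](S)))) ∪ π[f]((R ⋈[e=f] U))) → 13

|E| = 13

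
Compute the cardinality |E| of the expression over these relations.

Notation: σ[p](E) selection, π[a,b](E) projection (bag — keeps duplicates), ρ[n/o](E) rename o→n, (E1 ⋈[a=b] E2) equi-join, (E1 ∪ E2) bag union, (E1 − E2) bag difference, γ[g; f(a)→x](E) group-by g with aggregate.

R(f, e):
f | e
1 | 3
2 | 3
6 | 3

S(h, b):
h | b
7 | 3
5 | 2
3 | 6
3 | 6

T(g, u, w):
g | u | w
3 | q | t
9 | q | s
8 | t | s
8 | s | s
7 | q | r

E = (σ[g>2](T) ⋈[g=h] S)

Stepwise |·|:
  T → 5
  σ[g>2](T) → 5
  S → 4
  (σ[g>2](T) ⋈[g=h] S) → 3

|E| = 3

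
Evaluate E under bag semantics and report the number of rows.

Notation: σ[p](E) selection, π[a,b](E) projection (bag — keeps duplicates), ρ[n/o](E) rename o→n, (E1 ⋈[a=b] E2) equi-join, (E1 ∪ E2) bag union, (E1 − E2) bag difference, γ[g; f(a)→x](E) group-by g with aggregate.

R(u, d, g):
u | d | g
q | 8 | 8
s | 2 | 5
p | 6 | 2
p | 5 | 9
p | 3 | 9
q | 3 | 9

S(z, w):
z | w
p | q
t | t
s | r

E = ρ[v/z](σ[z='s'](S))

Per-node cardinality:
  S → 3
  σ[z='s'](S) → 1
  ρ[v/z](σ[z='s'](S)) → 1

|E| = 1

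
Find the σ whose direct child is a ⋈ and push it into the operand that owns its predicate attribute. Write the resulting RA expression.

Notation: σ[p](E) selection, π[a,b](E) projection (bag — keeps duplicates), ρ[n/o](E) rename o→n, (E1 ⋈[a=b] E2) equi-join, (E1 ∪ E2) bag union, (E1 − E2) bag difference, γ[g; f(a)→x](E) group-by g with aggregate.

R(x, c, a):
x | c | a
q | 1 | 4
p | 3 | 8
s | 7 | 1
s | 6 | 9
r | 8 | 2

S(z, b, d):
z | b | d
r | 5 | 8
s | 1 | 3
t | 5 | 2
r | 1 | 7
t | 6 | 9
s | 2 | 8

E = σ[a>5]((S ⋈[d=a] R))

σ filters on a, owned by the right side.
E' = (S ⋈[d=a] σ[a>5](R))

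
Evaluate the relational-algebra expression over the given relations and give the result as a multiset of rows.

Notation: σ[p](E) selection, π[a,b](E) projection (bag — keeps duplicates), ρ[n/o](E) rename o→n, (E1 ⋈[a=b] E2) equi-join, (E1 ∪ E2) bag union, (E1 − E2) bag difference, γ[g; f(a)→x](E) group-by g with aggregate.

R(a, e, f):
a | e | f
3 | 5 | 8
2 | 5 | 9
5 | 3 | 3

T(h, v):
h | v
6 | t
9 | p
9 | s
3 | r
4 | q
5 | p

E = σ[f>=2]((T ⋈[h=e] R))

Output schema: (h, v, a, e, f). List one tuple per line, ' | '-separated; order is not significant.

Per-node cardinality:
  T → 6
  R → 3
  (T ⋈[h=e] R) → 3
  σ[f>=2]((T ⋈[h=e] R)) → 3

== RESULT ==
h | v | a | e | f
3 | r | 5 | 3 | 3
5 | p | 2 | 5 | 9
5 | p | 3 | 5 | 8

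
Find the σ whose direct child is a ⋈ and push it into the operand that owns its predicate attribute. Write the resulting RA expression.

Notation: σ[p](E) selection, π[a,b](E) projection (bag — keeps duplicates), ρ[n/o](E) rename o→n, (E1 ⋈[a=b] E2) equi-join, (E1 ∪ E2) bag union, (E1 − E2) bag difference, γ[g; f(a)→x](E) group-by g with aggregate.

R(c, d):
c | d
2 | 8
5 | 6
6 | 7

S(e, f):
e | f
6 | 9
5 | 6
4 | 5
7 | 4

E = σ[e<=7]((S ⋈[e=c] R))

σ filters on e, owned by the left side.
E' = (σ[e<=7](S) ⋈[e=c] R)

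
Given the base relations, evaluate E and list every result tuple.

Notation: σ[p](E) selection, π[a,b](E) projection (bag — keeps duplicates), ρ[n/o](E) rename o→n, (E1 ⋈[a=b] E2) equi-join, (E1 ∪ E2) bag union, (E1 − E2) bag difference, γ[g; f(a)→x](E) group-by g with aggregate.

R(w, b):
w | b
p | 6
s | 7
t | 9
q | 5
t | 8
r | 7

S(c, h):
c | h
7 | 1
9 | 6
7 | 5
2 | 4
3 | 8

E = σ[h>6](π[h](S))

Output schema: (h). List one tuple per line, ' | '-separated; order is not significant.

Row counts bottom-up:
  S → 5
  π[h](S) → 5
  σ[h>6](π[h](S)) → 1

== RESULT ==
h
8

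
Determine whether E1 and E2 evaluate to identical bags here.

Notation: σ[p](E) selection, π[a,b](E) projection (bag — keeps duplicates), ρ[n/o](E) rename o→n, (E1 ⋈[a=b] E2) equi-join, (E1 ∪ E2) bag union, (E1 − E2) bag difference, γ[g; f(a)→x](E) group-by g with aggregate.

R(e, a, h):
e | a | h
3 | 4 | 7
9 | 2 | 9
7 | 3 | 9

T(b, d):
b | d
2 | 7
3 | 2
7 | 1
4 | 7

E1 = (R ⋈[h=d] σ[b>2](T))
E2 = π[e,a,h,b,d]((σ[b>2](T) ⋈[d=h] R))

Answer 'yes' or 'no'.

E1 stepwise |·|:
  R → 3
  T → 4
  σ[b>2](T) → 3
  (R ⋈[h=d] σ[b>2](T)) → 1
E2 stepwise |·|:
  T → 4
  σ[b>2](T) → 3
  R → 3
  (σ[b>2](T) ⋈[d=h] R) → 1
  π[e,a,h,b,d]((σ[b>2](T) ⋈[d=h] R)) → 1

E1 and E2 produce the same multiset:
e | a | h | b | d
3 | 4 | 7 | 4 | 7

yes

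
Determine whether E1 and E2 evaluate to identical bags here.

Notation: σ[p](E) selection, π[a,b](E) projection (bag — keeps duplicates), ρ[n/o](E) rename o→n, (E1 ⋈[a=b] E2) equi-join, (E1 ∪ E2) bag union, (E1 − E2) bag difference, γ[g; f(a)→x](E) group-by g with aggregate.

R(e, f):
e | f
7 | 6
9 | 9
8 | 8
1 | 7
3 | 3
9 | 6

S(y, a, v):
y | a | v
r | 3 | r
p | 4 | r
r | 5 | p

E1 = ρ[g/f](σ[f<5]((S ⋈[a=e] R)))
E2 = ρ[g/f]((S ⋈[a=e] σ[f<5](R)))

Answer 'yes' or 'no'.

E1 subexpression sizes:
  S → 3
  R → 6
  (S ⋈[a=e] R) → 1
  σ[f<5]((S ⋈[a=e] R)) → 1
  ρ[g/f](σ[f<5]((S ⋈[a=e] R))) → 1
E2 subexpression sizes:
  S → 3
  R → 6
  σ[f<5](R) → 1
  (S ⋈[a=e] σ[f<5](R)) → 1
  ρ[g/f]((S ⋈[a=e] σ[f<5](R))) → 1

E1 and E2 produce the same multiset:
y | a | v | e | g
r | 3 | r | 3 | 3

yes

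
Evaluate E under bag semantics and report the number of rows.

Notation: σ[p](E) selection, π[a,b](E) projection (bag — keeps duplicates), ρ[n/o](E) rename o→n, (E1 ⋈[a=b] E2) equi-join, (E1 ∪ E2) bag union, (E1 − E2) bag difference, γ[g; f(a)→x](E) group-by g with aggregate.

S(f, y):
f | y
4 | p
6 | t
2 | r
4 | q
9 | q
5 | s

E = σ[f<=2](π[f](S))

Subexpression sizes:
  S → 6
  π[f](S) → 6
  σ[f<=2](π[f](S)) → 1

|E| = 1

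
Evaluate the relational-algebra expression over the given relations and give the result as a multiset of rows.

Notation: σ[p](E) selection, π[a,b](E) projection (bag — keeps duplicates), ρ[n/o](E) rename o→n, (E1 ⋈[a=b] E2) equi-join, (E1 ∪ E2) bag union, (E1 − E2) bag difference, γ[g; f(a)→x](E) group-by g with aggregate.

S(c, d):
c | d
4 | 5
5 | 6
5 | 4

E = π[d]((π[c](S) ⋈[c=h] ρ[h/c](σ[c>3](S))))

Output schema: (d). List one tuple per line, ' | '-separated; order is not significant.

Per-node cardinality:
  S → 3
  π[c](S) → 3
  S → 3
  σ[c>3](S) → 3
  ρ[h/c](σ[c>3](S)) → 3
  (π[c](S) ⋈[c=h] ρ[h/c](σ[c>3](S))) → 5
  π[d]((π[c](S) ⋈[c=h] ρ[h/c](σ[c>3](S)))) → 5

== RESULT ==
d
4
4
5
6
6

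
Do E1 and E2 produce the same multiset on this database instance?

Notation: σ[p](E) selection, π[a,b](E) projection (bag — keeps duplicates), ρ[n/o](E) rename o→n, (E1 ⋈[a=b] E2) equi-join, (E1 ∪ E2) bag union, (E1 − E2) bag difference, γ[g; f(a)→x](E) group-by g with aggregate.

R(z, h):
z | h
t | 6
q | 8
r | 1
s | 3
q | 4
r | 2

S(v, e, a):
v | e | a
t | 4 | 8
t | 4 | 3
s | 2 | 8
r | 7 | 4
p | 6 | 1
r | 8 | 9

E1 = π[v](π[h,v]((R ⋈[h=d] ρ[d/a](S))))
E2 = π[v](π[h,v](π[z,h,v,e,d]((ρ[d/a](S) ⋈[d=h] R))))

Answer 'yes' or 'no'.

E1 per-node cardinality:
  R → 6
  S → 6
  ρ[d/a](S) → 6
  (R ⋈[h=d] ρ[d/a](S)) → 5
  π[h,v]((R ⋈[h=d] ρ[d/a](S))) → 5
  π[v](π[h,v]((R ⋈[h=d] ρ[d/a](S)))) → 5
E2 per-node cardinality:
  S → 6
  ρ[d/a](S) → 6
  R → 6
  (ρ[d/a](S) ⋈[d=h] R) → 5
  π[z,h,v,e,d]((ρ[d/a](S) ⋈[d=h] R)) → 5
  π[h,v](π[z,h,v,e,d]((ρ[d/a](S) ⋈[d=h] R))) → 5
  π[v](π[h,v](π[z,h,v,e,d]((ρ[d/a](S) ⋈[d=h] R)))) → 5

E1 and E2 produce the same multiset:
v
p
r
s
t
t

yes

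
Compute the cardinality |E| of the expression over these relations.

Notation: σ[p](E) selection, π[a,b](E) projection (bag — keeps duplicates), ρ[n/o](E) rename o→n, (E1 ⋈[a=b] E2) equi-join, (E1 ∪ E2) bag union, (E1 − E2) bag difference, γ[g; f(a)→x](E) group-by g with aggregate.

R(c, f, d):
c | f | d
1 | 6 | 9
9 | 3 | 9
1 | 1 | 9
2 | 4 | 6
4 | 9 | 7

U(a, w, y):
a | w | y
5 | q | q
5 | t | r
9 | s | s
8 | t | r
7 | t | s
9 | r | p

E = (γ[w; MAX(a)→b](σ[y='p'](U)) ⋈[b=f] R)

Per-node cardinality:
  U → 6
  σ[y='p'](U) → 1
  γ[w; MAX(a)→b](σ[y='p'](U)) → 1
  R → 5
  (γ[w; MAX(a)→b](σ[y='p'](U)) ⋈[b=f] R) → 1

|E| = 1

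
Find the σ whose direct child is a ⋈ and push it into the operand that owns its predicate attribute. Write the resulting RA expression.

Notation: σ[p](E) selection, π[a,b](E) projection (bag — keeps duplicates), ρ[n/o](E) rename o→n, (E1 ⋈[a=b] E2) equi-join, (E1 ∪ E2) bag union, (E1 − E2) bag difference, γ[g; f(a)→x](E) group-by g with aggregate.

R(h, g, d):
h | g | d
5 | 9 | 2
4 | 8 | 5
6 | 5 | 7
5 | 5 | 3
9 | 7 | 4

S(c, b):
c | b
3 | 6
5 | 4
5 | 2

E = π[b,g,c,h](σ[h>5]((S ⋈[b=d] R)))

σ filters on h, owned by the right side.
E' = π[b,g,c,h]((S ⋈[b=d] σ[h>5](R)))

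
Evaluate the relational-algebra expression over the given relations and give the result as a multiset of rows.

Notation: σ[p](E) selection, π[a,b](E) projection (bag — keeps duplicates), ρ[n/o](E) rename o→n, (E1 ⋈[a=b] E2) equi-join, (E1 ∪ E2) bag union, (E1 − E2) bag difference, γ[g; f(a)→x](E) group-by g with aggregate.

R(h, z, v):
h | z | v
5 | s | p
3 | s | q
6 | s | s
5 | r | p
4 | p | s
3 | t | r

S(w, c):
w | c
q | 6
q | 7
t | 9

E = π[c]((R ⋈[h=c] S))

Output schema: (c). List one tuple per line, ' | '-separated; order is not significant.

Stepwise |·|:
  R → 6
  S → 3
  (R ⋈[h=c] S) → 1
  π[c]((R ⋈[h=c] S)) → 1

== RESULT ==
c
6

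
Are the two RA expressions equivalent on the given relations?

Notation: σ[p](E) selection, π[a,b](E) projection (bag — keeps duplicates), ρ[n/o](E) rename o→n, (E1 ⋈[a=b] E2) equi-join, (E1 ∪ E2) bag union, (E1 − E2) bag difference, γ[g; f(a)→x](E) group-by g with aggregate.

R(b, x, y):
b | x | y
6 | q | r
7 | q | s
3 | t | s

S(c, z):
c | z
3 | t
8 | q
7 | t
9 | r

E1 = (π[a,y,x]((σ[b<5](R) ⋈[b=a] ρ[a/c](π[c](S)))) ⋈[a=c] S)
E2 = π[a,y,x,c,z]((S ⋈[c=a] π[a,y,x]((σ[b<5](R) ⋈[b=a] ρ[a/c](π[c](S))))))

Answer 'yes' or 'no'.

E1 per-node cardinality:
  R → 3
  σ[b<5](R) → 1
  S → 4
  π[c](S) → 4
  ρ[a/c](π[c](S)) → 4
  (σ[b<5](R) ⋈[b=a] ρ[a/c](π[c](S))) → 1
  π[a,y,x]((σ[b<5](R) ⋈[b=a] ρ[a/c](π[c](S)))) → 1
  S → 4
  (π[a,y,x]((σ[b<5](R) ⋈[b=a] ρ[a/c](π[c](S)))) ⋈[a=c] S) → 1
E2 per-node cardinality:
  S → 4
  R → 3
  σ[b<5](R) → 1
  S → 4
  π[c](S) → 4
  ρ[a/c](π[c](S)) → 4
  (σ[b<5](R) ⋈[b=a] ρ[a/c](π[c](S))) → 1
  π[a,y,x]((σ[b<5](R) ⋈[b=a] ρ[a/c](π[c](S)))) → 1
  (S ⋈[c=a] π[a,y,x]((σ[b<5](R) ⋈[b=a] ρ[a/c](π[c](S))))) → 1
  π[a,y,x,c,z]((S ⋈[c=a] π[a,y,x]((σ[b<5](R) ⋈[b=a] ρ[a/c](π[c](S)))))) → 1

E1 and E2 produce the same multiset:
a | y | x | c | z
3 | s | t | 3 | t

yes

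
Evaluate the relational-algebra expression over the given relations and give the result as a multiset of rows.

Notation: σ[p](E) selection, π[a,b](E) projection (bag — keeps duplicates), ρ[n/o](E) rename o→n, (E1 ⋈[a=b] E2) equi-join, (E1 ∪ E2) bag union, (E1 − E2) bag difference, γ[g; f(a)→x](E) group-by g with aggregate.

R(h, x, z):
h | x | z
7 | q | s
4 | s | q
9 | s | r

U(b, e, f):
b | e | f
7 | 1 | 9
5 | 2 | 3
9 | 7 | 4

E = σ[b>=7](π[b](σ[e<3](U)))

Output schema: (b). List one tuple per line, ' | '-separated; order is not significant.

Per-node cardinality:
  U → 3
  σ[e<3](U) → 2
  π[b](σ[e<3](U)) → 2
  σ[b>=7](π[b](σ[e<3](U))) → 1

== RESULT ==
b
7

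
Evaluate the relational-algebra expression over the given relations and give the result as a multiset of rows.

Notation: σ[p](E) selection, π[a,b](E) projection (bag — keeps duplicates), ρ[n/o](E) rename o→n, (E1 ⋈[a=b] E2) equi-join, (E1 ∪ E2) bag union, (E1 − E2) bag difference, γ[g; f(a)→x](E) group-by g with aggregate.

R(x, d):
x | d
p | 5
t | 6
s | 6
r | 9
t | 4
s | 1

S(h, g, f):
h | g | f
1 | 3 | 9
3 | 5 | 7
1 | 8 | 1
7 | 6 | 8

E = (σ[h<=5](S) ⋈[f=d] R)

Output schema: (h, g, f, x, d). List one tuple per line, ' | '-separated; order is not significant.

Stepwise |·|:
  S → 4
  σ[h<=5](S) → 3
  R → 6
  (σ[h<=5](S) ⋈[f=d] R) → 2

== RESULT ==
h | g | f | x | d
1 | 3 | 9 | r | 9
1 | 8 | 1 | s | 1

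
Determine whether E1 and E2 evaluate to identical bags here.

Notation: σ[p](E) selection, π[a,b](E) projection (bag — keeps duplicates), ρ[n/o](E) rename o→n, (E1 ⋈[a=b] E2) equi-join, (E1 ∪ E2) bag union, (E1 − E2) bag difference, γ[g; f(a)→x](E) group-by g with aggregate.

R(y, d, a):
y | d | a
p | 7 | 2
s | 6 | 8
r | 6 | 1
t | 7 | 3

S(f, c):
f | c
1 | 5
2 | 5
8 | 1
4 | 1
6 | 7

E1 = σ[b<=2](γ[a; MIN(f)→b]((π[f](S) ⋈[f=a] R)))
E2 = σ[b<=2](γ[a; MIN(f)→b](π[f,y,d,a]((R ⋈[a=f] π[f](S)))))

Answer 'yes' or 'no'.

E1 stepwise |·|:
  S → 5
  π[f](S) → 5
  R → 4
  (π[f](S) ⋈[f=a] R) → 3
  γ[a; MIN(f)→b]((π[f](S) ⋈[f=a] R)) → 3
  σ[b<=2](γ[a; MIN(f)→b]((π[f](S) ⋈[f=a] R))) → 2
E2 stepwise |·|:
  R → 4
  S → 5
  π[f](S) → 5
  (R ⋈[a=f] π[f](S)) → 3
  π[f,y,d,a]((R ⋈[a=f] π[f](S))) → 3
  γ[a; MIN(f)→b](π[f,y,d,a]((R ⋈[a=f] π[f](S)))) → 3
  σ[b<=2](γ[a; MIN(f)→b](π[f,y,d,a]((R ⋈[a=f] π[f](S))))) → 2

E1 and E2 produce the same multiset:
a | b
1 | 1
2 | 2

yes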